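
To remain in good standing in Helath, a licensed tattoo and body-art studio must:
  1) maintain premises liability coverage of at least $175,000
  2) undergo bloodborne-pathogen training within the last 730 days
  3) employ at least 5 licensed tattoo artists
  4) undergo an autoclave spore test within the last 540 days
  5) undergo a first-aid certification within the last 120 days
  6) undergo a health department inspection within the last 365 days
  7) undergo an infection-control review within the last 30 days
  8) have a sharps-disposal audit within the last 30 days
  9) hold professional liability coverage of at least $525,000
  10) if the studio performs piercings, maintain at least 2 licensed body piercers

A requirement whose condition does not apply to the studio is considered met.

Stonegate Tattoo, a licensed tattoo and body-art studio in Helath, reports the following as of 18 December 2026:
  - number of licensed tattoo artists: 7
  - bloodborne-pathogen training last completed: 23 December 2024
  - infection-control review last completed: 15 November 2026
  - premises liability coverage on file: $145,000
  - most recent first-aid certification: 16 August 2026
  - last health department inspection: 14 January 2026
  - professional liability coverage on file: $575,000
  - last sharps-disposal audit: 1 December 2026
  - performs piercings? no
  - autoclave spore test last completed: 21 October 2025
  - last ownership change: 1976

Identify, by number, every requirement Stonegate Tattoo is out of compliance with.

1. premises liability coverage $145,000 < $175,000 → not met
2. bloodborne-pathogen training 725 days ago vs limit 730 → met
3. licensed tattoo artists 7 ≥ 5 → met
4. autoclave spore test 423 days ago vs limit 540 → met
5. first-aid certification 124 days ago vs limit 120 → not met
6. health department inspection 338 days ago vs limit 365 → met
7. infection-control review 33 days ago vs limit 30 → not met
8. sharps-disposal audit 17 days ago vs limit 30 → met
9. professional liability coverage $575,000 ≥ $525,000 → met
10. condition 'performs piercings' does not hold → requirement n/a → met
Not met: 1, 5, 7

1, 5, 7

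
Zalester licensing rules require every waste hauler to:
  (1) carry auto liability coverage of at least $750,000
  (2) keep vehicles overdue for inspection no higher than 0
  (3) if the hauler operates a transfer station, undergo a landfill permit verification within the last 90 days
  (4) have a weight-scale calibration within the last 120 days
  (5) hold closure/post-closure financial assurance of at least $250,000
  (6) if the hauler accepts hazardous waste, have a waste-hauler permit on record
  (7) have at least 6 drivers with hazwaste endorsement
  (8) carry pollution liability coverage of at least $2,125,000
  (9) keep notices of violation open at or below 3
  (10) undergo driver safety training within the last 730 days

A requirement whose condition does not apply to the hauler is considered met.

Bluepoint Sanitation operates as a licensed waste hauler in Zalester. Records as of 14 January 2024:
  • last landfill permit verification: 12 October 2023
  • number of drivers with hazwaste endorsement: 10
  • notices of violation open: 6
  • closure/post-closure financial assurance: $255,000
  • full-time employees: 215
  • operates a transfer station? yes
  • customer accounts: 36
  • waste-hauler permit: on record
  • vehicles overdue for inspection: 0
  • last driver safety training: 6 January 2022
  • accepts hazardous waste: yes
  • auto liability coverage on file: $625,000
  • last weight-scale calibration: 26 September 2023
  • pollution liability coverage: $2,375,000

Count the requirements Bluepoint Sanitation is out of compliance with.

4

1. auto liability coverage $625,000 < $750,000 → not met
2. vehicles overdue for inspection 0 ≤ 0 → met
3. condition 'operates a transfer station' holds; landfill permit verification 94 days ago vs limit 90 → not met
4. weight-scale calibration 110 days ago vs limit 120 → met
5. closure/post-closure financial assurance $255,000 ≥ $250,000 → met
6. condition 'accepts hazardous waste' holds; waste-hauler permit present → met
7. drivers with hazwaste endorsement 10 ≥ 6 → met
8. pollution liability coverage $2,375,000 ≥ $2,125,000 → met
9. notices of violation open 6 > 3 → not met
10. driver safety training 738 days ago vs limit 730 → not met
Not met: 4 of 10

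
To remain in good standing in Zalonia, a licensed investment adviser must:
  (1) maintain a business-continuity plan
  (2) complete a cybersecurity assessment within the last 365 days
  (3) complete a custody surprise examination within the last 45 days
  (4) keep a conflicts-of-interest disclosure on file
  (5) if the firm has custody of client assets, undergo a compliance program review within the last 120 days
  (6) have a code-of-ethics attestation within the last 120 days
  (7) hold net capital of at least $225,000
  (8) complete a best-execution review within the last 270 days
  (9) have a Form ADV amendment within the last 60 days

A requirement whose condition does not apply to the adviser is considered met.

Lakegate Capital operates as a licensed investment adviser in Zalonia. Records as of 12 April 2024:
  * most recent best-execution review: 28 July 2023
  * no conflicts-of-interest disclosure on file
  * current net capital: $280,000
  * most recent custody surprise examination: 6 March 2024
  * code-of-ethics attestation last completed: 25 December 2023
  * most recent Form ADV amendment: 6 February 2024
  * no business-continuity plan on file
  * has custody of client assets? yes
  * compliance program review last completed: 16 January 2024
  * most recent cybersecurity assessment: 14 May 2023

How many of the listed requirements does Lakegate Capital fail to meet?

3

1. business-continuity plan absent → not met
2. cybersecurity assessment 334 days ago vs limit 365 → met
3. custody surprise examination 37 days ago vs limit 45 → met
4. conflicts-of-interest disclosure absent → not met
5. condition 'has custody of client assets' holds; compliance program review 87 days ago vs limit 120 → met
6. code-of-ethics attestation 109 days ago vs limit 120 → met
7. net capital $280,000 ≥ $225,000 → met
8. best-execution review 259 days ago vs limit 270 → met
9. Form ADV amendment 66 days ago vs limit 60 → not met
Not met: 3 of 9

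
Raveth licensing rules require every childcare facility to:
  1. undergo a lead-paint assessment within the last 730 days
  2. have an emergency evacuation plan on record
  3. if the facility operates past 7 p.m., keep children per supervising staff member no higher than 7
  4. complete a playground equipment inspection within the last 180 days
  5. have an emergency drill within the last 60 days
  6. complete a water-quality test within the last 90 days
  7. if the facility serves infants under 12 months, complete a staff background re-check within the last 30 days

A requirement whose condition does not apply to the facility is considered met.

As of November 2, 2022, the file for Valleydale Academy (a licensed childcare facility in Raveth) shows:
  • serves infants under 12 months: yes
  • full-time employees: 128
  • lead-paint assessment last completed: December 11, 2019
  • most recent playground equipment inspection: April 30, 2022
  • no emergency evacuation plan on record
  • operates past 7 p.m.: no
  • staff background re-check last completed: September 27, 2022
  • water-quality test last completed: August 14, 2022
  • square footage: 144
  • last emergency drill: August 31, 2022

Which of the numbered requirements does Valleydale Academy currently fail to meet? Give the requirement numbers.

1. lead-paint assessment 1057 days ago vs limit 730 → not met
2. emergency evacuation plan absent → not met
3. condition 'operates past 7 p.m.' does not hold → requirement n/a → met
4. playground equipment inspection 186 days ago vs limit 180 → not met
5. emergency drill 63 days ago vs limit 60 → not met
6. water-quality test 80 days ago vs limit 90 → met
7. condition 'serves infants under 12 months' holds; staff background re-check 36 days ago vs limit 30 → not met
Not met: 1, 2, 4, 5, 7

1, 2, 4, 5, 7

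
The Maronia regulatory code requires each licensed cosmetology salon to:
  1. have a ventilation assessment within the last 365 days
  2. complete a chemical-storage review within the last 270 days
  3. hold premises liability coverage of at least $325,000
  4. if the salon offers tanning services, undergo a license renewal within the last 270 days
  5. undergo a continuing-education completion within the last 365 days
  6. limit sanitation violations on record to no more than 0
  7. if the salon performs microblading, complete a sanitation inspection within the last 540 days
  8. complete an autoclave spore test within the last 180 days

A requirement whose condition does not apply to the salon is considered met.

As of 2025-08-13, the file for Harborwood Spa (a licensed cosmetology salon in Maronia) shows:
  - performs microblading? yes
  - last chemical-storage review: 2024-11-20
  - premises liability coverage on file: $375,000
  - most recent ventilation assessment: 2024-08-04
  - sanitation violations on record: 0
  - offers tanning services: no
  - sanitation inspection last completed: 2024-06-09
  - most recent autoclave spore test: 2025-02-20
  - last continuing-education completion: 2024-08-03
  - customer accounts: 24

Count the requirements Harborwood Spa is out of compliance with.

1. ventilation assessment 374 days ago vs limit 365 → not met
2. chemical-storage review 266 days ago vs limit 270 → met
3. premises liability coverage $375,000 ≥ $325,000 → met
4. condition 'offers tanning services' does not hold → requirement n/a → met
5. continuing-education completion 375 days ago vs limit 365 → not met
6. sanitation violations on record 0 ≤ 0 → met
7. condition 'performs microblading' holds; sanitation inspection 430 days ago vs limit 540 → met
8. autoclave spore test 174 days ago vs limit 180 → met
Not met: 2 of 8

2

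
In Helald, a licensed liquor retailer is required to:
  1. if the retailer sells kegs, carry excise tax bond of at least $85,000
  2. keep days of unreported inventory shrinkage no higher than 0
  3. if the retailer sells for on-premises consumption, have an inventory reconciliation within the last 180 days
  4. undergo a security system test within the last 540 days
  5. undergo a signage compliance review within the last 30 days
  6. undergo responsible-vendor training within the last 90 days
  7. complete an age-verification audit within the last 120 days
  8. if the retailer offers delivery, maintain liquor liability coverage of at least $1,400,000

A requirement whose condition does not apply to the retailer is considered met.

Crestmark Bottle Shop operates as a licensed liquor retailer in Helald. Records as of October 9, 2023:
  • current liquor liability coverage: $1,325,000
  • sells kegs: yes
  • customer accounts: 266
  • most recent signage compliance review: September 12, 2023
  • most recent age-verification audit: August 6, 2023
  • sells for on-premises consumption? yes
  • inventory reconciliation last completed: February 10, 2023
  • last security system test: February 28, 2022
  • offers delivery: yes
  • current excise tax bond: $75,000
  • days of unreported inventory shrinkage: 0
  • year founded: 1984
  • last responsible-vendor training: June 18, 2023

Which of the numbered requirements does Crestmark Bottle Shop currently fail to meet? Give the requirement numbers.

1, 3, 4, 6, 8

1. condition 'sells kegs' holds; excise tax bond $75,000 < $85,000 → not met
2. days of unreported inventory shrinkage 0 ≤ 0 → met
3. condition 'sells for on-premises consumption' holds; inventory reconciliation 241 days ago vs limit 180 → not met
4. security system test 588 days ago vs limit 540 → not met
5. signage compliance review 27 days ago vs limit 30 → met
6. responsible-vendor training 113 days ago vs limit 90 → not met
7. age-verification audit 64 days ago vs limit 120 → met
8. condition 'offers delivery' holds; liquor liability coverage $1,325,000 < $1,400,000 → not met
Not met: 1, 3, 4, 6, 8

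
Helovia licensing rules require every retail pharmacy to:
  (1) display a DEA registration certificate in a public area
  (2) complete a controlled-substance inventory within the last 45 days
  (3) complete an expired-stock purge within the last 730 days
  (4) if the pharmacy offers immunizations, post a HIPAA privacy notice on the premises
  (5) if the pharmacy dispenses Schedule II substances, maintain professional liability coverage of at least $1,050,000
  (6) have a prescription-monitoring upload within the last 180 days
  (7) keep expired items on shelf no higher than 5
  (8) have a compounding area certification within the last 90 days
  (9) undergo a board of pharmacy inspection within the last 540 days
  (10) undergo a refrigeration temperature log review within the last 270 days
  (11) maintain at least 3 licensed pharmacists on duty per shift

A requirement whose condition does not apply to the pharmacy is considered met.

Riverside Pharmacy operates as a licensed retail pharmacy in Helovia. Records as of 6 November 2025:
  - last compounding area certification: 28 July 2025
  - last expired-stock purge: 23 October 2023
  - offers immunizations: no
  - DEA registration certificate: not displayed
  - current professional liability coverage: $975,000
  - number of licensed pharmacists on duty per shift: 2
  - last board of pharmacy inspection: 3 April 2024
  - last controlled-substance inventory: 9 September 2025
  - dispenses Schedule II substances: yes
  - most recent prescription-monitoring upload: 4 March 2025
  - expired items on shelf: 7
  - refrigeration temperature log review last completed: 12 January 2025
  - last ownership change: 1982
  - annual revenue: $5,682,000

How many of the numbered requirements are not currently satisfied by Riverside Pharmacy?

10

1. DEA registration certificate absent → not met
2. controlled-substance inventory 58 days ago vs limit 45 → not met
3. expired-stock purge 745 days ago vs limit 730 → not met
4. condition 'offers immunizations' does not hold → requirement n/a → met
5. condition 'dispenses Schedule II substances' holds; professional liability coverage $975,000 < $1,050,000 → not met
6. prescription-monitoring upload 247 days ago vs limit 180 → not met
7. expired items on shelf 7 > 5 → not met
8. compounding area certification 101 days ago vs limit 90 → not met
9. board of pharmacy inspection 582 days ago vs limit 540 → not met
10. refrigeration temperature log review 298 days ago vs limit 270 → not met
11. licensed pharmacists on duty per shift 2 < 3 → not met
Not met: 10 of 11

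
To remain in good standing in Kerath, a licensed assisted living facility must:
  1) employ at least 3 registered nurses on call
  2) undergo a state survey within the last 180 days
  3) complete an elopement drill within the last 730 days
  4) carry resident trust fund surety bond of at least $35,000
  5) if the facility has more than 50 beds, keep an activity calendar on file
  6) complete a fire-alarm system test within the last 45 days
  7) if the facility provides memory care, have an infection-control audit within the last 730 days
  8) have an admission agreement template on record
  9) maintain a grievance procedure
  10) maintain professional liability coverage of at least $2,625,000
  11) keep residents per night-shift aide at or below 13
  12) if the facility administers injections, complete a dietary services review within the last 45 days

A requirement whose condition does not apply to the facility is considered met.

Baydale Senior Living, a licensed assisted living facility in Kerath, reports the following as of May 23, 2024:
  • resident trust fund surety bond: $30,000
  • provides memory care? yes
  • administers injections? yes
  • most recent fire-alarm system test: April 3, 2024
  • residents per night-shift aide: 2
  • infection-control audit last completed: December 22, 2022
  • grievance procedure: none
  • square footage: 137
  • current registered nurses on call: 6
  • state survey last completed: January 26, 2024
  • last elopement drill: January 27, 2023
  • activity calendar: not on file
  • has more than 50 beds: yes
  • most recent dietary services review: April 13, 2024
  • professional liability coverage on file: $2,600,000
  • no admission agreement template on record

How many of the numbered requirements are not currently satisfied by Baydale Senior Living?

1. registered nurses on call 6 ≥ 3 → met
2. state survey 118 days ago vs limit 180 → met
3. elopement drill 482 days ago vs limit 730 → met
4. resident trust fund surety bond $30,000 < $35,000 → not met
5. condition 'has more than 50 beds' holds; activity calendar absent → not met
6. fire-alarm system test 50 days ago vs limit 45 → not met
7. condition 'provides memory care' holds; infection-control audit 518 days ago vs limit 730 → met
8. admission agreement template absent → not met
9. grievance procedure absent → not met
10. professional liability coverage $2,600,000 < $2,625,000 → not met
11. residents per night-shift aide 2 ≤ 13 → met
12. condition 'administers injections' holds; dietary services review 40 days ago vs limit 45 → met
Not met: 6 of 12

6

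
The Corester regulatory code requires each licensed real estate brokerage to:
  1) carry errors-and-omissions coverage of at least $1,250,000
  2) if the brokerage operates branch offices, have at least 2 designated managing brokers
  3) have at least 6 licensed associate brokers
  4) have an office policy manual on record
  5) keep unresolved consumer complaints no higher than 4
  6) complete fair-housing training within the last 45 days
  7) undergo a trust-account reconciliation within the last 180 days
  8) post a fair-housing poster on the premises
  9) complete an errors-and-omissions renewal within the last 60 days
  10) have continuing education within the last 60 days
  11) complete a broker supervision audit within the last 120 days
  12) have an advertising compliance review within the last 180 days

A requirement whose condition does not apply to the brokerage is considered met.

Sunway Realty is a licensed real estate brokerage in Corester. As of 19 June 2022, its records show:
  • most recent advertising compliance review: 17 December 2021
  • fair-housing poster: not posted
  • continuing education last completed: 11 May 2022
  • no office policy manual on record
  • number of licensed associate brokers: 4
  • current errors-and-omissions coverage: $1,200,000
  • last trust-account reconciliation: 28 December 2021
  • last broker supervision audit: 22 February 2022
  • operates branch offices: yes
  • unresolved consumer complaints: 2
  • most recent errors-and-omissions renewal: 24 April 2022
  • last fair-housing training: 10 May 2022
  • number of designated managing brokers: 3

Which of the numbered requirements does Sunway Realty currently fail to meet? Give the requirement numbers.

1, 3, 4, 8, 12

1. errors-and-omissions coverage $1,200,000 < $1,250,000 → not met
2. condition 'operates branch offices' holds; designated managing brokers 3 ≥ 2 → met
3. licensed associate brokers 4 < 6 → not met
4. office policy manual absent → not met
5. unresolved consumer complaints 2 ≤ 4 → met
6. fair-housing training 40 days ago vs limit 45 → met
7. trust-account reconciliation 173 days ago vs limit 180 → met
8. fair-housing poster absent → not met
9. errors-and-omissions renewal 56 days ago vs limit 60 → met
10. continuing education 39 days ago vs limit 60 → met
11. broker supervision audit 117 days ago vs limit 120 → met
12. advertising compliance review 184 days ago vs limit 180 → not met
Not met: 1, 3, 4, 8, 12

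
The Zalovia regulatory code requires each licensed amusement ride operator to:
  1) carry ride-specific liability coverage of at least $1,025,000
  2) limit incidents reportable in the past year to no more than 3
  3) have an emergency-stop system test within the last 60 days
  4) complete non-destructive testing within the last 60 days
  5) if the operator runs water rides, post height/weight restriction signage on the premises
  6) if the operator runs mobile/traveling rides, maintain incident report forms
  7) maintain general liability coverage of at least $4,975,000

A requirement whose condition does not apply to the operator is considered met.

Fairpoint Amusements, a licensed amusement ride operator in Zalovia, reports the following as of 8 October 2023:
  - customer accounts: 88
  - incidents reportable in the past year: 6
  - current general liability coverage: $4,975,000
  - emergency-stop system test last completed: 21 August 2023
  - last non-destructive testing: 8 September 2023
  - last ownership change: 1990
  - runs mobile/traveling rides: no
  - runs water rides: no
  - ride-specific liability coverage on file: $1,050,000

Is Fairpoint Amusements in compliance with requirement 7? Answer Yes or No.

7. general liability coverage $4,975,000 ≥ $4,975,000 → met

Yes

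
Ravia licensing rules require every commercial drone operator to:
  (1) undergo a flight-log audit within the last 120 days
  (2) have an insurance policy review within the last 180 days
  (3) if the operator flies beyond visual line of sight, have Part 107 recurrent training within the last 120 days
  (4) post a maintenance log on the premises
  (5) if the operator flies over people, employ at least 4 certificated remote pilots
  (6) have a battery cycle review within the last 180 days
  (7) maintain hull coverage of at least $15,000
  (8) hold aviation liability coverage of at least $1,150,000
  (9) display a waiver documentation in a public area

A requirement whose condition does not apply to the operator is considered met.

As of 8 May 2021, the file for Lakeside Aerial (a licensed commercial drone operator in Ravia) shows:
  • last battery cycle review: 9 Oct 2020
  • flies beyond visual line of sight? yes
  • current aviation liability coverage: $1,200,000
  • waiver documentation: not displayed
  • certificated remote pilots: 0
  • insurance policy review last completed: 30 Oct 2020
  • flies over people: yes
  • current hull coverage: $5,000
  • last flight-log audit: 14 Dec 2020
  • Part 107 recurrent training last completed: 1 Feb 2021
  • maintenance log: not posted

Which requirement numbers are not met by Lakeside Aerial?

1. flight-log audit 145 days ago vs limit 120 → not met
2. insurance policy review 190 days ago vs limit 180 → not met
3. condition 'flies beyond visual line of sight' holds; Part 107 recurrent training 96 days ago vs limit 120 → met
4. maintenance log absent → not met
5. condition 'flies over people' holds; certificated remote pilots 0 < 4 → not met
6. battery cycle review 211 days ago vs limit 180 → not met
7. hull coverage $5,000 < $15,000 → not met
8. aviation liability coverage $1,200,000 ≥ $1,150,000 → met
9. waiver documentation absent → not met
Not met: 1, 2, 4, 5, 6, 7, 9

1, 2, 4, 5, 6, 7, 9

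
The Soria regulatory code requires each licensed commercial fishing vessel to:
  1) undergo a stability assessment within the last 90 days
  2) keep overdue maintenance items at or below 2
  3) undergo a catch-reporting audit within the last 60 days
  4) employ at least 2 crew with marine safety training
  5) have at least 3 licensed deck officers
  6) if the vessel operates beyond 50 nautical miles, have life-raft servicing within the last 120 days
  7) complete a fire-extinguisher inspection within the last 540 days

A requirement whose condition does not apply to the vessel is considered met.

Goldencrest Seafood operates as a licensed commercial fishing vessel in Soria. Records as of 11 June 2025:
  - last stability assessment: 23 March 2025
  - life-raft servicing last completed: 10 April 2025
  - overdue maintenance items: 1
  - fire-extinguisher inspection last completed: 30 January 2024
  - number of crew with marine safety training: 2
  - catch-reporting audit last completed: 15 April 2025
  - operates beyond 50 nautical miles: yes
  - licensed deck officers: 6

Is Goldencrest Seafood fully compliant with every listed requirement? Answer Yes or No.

1. stability assessment 80 days ago vs limit 90 → met
2. overdue maintenance items 1 ≤ 2 → met
3. catch-reporting audit 57 days ago vs limit 60 → met
4. crew with marine safety training 2 ≥ 2 → met
5. licensed deck officers 6 ≥ 3 → met
6. condition 'operates beyond 50 nautical miles' holds; life-raft servicing 62 days ago vs limit 120 → met
7. fire-extinguisher inspection 498 days ago vs limit 540 → met
All met.

Yes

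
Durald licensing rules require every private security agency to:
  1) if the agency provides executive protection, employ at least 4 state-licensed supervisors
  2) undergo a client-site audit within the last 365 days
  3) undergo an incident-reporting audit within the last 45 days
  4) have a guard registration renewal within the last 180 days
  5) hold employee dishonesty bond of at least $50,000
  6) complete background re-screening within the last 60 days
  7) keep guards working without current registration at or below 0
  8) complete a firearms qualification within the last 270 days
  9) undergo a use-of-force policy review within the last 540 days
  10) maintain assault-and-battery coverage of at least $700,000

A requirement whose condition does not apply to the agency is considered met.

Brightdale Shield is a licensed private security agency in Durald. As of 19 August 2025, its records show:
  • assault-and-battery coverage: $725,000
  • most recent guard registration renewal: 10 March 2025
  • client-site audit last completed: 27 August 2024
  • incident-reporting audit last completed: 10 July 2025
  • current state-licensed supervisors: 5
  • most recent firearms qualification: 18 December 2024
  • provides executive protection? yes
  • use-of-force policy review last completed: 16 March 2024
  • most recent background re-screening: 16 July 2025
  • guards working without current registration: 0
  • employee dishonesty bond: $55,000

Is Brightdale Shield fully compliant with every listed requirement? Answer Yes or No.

Yes

1. condition 'provides executive protection' holds; state-licensed supervisors 5 ≥ 4 → met
2. client-site audit 357 days ago vs limit 365 → met
3. incident-reporting audit 40 days ago vs limit 45 → met
4. guard registration renewal 162 days ago vs limit 180 → met
5. employee dishonesty bond $55,000 ≥ $50,000 → met
6. background re-screening 34 days ago vs limit 60 → met
7. guards working without current registration 0 ≤ 0 → met
8. firearms qualification 244 days ago vs limit 270 → met
9. use-of-force policy review 521 days ago vs limit 540 → met
10. assault-and-battery coverage $725,000 ≥ $700,000 → met
All met.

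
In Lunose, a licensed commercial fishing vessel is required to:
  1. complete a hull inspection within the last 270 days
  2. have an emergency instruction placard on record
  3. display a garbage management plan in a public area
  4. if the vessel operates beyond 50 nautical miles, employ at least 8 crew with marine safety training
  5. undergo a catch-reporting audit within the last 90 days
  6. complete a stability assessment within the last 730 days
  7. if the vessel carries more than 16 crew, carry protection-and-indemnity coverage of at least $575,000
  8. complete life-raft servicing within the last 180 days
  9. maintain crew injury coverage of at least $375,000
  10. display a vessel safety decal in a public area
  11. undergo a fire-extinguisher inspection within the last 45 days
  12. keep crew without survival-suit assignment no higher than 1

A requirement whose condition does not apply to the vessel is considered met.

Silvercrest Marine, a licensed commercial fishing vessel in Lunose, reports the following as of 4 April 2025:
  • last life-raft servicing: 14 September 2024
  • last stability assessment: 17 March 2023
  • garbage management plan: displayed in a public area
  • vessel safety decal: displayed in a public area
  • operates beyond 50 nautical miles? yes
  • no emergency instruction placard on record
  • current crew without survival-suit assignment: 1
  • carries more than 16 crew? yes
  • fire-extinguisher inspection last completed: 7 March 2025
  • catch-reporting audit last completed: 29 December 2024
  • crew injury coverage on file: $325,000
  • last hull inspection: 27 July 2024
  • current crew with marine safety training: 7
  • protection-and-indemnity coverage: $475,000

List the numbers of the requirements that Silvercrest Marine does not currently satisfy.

1. hull inspection 251 days ago vs limit 270 → met
2. emergency instruction placard absent → not met
3. garbage management plan present → met
4. condition 'operates beyond 50 nautical miles' holds; crew with marine safety training 7 < 8 → not met
5. catch-reporting audit 96 days ago vs limit 90 → not met
6. stability assessment 749 days ago vs limit 730 → not met
7. condition 'carries more than 16 crew' holds; protection-and-indemnity coverage $475,000 < $575,000 → not met
8. life-raft servicing 202 days ago vs limit 180 → not met
9. crew injury coverage $325,000 < $375,000 → not met
10. vessel safety decal present → met
11. fire-extinguisher inspection 28 days ago vs limit 45 → met
12. crew without survival-suit assignment 1 ≤ 1 → met
Not met: 2, 4, 5, 6, 7, 8, 9

2, 4, 5, 6, 7, 8, 9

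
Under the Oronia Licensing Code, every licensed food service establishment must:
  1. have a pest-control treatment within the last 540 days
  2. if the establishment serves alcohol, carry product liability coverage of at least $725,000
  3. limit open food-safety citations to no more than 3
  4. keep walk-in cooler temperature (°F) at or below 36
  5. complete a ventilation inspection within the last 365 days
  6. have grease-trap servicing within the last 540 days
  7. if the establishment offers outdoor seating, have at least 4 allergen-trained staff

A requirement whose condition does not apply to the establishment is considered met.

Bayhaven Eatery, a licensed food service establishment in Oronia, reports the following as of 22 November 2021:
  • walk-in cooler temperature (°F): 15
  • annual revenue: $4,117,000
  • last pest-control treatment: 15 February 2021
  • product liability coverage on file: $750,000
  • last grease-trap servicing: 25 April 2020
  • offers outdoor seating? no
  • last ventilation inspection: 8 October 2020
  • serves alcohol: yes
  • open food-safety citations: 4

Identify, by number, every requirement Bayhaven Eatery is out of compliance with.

1. pest-control treatment 280 days ago vs limit 540 → met
2. condition 'serves alcohol' holds; product liability coverage $750,000 ≥ $725,000 → met
3. open food-safety citations 4 > 3 → not met
4. walk-in cooler temperature (°F) 15 ≤ 36 → met
5. ventilation inspection 410 days ago vs limit 365 → not met
6. grease-trap servicing 576 days ago vs limit 540 → not met
7. condition 'offers outdoor seating' does not hold → requirement n/a → met
Not met: 3, 5, 6

3, 5, 6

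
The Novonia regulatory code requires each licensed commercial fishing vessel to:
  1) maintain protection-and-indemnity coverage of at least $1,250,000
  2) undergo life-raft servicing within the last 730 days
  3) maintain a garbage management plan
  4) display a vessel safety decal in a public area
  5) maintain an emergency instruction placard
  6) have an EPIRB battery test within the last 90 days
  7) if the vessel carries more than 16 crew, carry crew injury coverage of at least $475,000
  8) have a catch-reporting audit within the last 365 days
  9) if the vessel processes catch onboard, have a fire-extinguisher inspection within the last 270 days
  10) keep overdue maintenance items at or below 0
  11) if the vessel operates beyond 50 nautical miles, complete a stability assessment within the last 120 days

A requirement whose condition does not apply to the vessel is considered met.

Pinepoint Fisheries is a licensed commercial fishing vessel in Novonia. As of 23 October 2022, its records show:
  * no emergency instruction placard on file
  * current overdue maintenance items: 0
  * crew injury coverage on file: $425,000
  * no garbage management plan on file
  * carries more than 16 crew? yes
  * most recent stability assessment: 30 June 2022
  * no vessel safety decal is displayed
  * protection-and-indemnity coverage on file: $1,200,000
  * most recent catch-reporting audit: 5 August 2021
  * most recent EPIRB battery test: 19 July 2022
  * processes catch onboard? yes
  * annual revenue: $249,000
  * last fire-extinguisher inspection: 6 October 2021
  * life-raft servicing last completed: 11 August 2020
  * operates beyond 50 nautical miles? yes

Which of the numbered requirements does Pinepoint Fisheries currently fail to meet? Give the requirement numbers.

1. protection-and-indemnity coverage $1,200,000 < $1,250,000 → not met
2. life-raft servicing 803 days ago vs limit 730 → not met
3. garbage management plan absent → not met
4. vessel safety decal absent → not met
5. emergency instruction placard absent → not met
6. EPIRB battery test 96 days ago vs limit 90 → not met
7. condition 'carries more than 16 crew' holds; crew injury coverage $425,000 < $475,000 → not met
8. catch-reporting audit 444 days ago vs limit 365 → not met
9. condition 'processes catch onboard' holds; fire-extinguisher inspection 382 days ago vs limit 270 → not met
10. overdue maintenance items 0 ≤ 0 → met
11. condition 'operates beyond 50 nautical miles' holds; stability assessment 115 days ago vs limit 120 → met
Not met: 1, 2, 3, 4, 5, 6, 7, 8, 9

1, 2, 3, 4, 5, 6, 7, 8, 9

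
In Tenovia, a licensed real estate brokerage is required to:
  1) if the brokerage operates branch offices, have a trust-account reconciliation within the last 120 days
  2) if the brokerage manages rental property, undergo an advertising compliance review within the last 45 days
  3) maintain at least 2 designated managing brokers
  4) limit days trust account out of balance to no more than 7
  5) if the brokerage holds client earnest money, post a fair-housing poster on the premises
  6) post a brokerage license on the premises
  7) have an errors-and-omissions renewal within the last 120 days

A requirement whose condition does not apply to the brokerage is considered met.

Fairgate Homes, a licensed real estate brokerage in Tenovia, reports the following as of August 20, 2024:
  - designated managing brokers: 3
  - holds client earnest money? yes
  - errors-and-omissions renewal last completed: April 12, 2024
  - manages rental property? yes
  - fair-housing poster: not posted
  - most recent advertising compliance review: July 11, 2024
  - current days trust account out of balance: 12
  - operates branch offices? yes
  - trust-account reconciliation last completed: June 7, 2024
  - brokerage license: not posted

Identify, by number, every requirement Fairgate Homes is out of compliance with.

4, 5, 6, 7

1. condition 'operates branch offices' holds; trust-account reconciliation 74 days ago vs limit 120 → met
2. condition 'manages rental property' holds; advertising compliance review 40 days ago vs limit 45 → met
3. designated managing brokers 3 ≥ 2 → met
4. days trust account out of balance 12 > 7 → not met
5. condition 'holds client earnest money' holds; fair-housing poster absent → not met
6. brokerage license absent → not met
7. errors-and-omissions renewal 130 days ago vs limit 120 → not met
Not met: 4, 5, 6, 7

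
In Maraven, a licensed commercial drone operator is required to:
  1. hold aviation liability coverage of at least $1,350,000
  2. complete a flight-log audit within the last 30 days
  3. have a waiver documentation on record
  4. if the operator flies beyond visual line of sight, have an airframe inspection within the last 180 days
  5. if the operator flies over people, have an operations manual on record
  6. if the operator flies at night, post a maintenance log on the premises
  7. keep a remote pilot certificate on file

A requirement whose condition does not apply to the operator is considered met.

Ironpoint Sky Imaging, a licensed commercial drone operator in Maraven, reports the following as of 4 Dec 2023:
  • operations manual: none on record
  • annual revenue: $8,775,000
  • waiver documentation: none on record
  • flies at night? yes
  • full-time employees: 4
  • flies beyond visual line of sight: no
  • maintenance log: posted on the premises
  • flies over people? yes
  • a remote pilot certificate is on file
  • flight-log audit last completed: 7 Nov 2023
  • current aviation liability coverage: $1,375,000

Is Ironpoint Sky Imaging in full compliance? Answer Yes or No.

No

1. aviation liability coverage $1,375,000 ≥ $1,350,000 → met
2. flight-log audit 27 days ago vs limit 30 → met
3. waiver documentation absent → not met
4. condition 'flies beyond visual line of sight' does not hold → requirement n/a → met
5. condition 'flies over people' holds; operations manual absent → not met
6. condition 'flies at night' holds; maintenance log present → met
7. remote pilot certificate present → met
Not met: 3, 5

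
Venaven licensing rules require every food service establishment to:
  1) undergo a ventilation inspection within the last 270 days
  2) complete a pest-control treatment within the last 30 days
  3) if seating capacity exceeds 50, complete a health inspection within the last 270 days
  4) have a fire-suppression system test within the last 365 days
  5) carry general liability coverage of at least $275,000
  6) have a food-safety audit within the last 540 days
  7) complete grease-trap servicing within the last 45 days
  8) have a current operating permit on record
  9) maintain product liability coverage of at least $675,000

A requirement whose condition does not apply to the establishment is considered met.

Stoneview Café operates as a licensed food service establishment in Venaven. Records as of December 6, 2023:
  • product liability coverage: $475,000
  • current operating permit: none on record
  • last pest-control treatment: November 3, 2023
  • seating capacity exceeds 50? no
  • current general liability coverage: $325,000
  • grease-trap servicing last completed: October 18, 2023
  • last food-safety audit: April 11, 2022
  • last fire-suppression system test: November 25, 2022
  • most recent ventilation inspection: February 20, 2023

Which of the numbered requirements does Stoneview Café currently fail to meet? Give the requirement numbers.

1, 2, 4, 6, 7, 8, 9

1. ventilation inspection 289 days ago vs limit 270 → not met
2. pest-control treatment 33 days ago vs limit 30 → not met
3. condition 'seating capacity exceeds 50' does not hold → requirement n/a → met
4. fire-suppression system test 376 days ago vs limit 365 → not met
5. general liability coverage $325,000 ≥ $275,000 → met
6. food-safety audit 604 days ago vs limit 540 → not met
7. grease-trap servicing 49 days ago vs limit 45 → not met
8. current operating permit absent → not met
9. product liability coverage $475,000 < $675,000 → not met
Not met: 1, 2, 4, 6, 7, 8, 9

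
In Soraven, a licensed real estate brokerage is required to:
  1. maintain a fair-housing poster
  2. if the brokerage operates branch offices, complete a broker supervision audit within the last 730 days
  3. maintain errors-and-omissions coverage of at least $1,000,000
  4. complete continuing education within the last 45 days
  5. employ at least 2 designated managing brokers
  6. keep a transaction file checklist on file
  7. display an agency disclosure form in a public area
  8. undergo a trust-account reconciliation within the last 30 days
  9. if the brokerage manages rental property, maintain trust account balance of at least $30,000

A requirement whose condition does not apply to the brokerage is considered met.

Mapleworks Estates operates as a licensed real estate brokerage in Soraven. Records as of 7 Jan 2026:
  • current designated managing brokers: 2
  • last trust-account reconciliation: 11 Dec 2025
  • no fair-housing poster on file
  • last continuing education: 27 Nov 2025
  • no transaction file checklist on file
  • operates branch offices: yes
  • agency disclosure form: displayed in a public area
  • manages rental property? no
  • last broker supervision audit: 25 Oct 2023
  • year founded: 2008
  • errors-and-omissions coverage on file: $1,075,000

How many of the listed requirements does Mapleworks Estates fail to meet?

3

1. fair-housing poster absent → not met
2. condition 'operates branch offices' holds; broker supervision audit 805 days ago vs limit 730 → not met
3. errors-and-omissions coverage $1,075,000 ≥ $1,000,000 → met
4. continuing education 41 days ago vs limit 45 → met
5. designated managing brokers 2 ≥ 2 → met
6. transaction file checklist absent → not met
7. agency disclosure form present → met
8. trust-account reconciliation 27 days ago vs limit 30 → met
9. condition 'manages rental property' does not hold → requirement n/a → met
Not met: 3 of 9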